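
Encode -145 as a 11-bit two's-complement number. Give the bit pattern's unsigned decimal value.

145 in 11 bits: 00010010001
Invert: 11101101110
Add 1:  11101101111 = 1903
(Check: 2^11 - 145 = 2048 - 145 = 1903.)

1903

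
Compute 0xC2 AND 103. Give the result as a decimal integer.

66

0xC2 = 11000010
103 = 01100111
AND → 01000010 = 66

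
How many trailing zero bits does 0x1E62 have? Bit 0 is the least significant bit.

1

0x1E62 = 1111001100010
Trailing zeros: 1, so the lowest set bit is bit 1 (value 2).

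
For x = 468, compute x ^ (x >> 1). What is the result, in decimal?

318

x = 111010100 = 468
x>>1 = 011101010
XOR  = 100111110 = 318
(x ^ (x >> 1) gives the standard binary-reflected Gray code of x.)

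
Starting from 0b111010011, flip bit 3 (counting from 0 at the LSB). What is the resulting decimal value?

475

x = 111010011
bit 3 is currently 0; toggle it via x ^ (1 << 3) = x ^ 8
→ 111011011 = 475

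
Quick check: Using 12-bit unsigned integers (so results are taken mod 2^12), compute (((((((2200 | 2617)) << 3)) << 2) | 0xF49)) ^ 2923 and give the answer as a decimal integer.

1026

2200 = 100010011000
2617 = 101000111001
→ | → 101010111001 = 2745
→ << 3 (mod 2^12) → 010111001000 = 1480
→ << 2 (mod 2^12) → 011100100000 = 1824
0xF49 = 111101001001
→ | → 111101101001 = 3945
2923 = 101101101011
→ ^ → 010000000010 = 1026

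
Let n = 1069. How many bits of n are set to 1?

1069 = 10000101101
Count the 1s: 1 + 1 + 1 + 1 + 1 = 5

5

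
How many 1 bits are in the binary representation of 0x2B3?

0x2B3 = 1010110011
Count the 1s: 1 + 1 + 1 + 1 + 1 + 1 = 6

6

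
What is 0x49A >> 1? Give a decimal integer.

0x49A = 10010011010
shift right by 1 → 01001001101 = 589
(equivalently, floor(1178 / 2))

589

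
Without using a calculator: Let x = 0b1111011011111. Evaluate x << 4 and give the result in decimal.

126448

x = 00001111011011111
shift left by 4 → 11110110111110000 = 126448
(equivalently, 7903 × 2^4 = 7903 × 16)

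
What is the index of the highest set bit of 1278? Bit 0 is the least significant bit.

1278 = 10011111110
The topmost 1 is at position 10 (since 2^10 = 1024 ≤ 1278 < 2048).

10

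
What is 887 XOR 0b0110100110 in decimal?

721

887 = 1101110111
b = 0110100110
XOR → 1011010001 = 721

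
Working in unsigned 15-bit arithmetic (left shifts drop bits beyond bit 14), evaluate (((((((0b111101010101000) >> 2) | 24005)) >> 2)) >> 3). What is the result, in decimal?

767

0b111101010101000 = 111101010101000
→ >> 2 → 001111010101010 = 7850
24005 = 101110111000101
→ | → 101111111101111 = 24559
→ >> 2 → 001011111111011 = 6139
→ >> 3 → 000001011111111 = 767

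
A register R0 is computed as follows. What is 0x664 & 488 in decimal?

0x664 = 11001100100
488 = 00111101000
AND → 00001100000 = 96

96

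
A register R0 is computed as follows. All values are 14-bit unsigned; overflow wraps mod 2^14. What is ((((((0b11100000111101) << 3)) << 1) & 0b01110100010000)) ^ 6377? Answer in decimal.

0b11100000111101 = 11100000111101
→ << 3 (mod 2^14) → 00000111101000 = 488
→ << 1 (mod 2^14) → 00001111010000 = 976
0b01110100010000 = 01110100010000
→ & → 00000100010000 = 272
6377 = 01100011101001
→ ^ → 01100111111001 = 6649

6649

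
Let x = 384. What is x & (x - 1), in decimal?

x = 110000000 = 384
x - 1 = 101111111
AND   = 100000000 = 256
(x & (x - 1) clears the lowest set bit of x.)

256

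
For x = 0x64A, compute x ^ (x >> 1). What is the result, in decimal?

x = 11001001010 = 1610
x>>1 = 01100100101
XOR  = 10101101111 = 1391
(x ^ (x >> 1) gives the standard binary-reflected Gray code of x.)

1391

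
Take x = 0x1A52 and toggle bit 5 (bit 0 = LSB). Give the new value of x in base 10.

x = 1101001010010
bit 5 is currently 0; toggle it via x ^ (1 << 5) = x ^ 32
→ 1101001110010 = 6770

6770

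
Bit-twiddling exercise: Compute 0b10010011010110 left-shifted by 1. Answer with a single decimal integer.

x = 010010011010110
shift left by 1 → 100100110101100 = 18860
(equivalently, 9430 × 2^1 = 9430 × 2)

18860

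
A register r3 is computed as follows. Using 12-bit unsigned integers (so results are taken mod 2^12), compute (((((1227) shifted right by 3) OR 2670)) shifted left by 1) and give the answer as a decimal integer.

1227 = 010011001011
→ shifted right by 3 → 000010011001 = 153
2670 = 101001101110
→ OR → 101011111111 = 2815
→ shifted left by 1 (mod 2^12) → 010111111110 = 1534

1534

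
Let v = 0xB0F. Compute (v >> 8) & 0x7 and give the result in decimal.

v = 0101100001111
Shift right by 8: 01011
Mask low 3 bits: 011 = 3

3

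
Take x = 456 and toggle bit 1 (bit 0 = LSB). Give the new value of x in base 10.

458

x = 00111001000
bit 1 is currently 0; toggle it via x ^ (1 << 1) = x ^ 2
→ 00111001010 = 458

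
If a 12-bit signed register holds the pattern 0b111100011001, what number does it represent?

-231

pattern = 111100011001 (MSB is 1 ⇒ negative)
Invert: 000011100110, add 1 → 000011100111 = 231, so the value is -231.
(Equivalently: 3865 - 2^12 = 3865 - 4096 = -231.)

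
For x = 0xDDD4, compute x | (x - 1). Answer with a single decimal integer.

56791

x = 1101110111010100 = 56788
x - 1 = 1101110111010011
OR    = 1101110111010111 = 56791
(x | (x - 1) sets all bits below the lowest set bit.)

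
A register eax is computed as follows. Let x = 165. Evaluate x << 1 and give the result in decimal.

330

165 = 010100101
shift left by 1 → 101001010 = 330
(equivalently, 165 × 2^1 = 165 × 2)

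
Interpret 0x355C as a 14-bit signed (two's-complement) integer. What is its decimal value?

pattern = 11010101011100 (MSB is 1 ⇒ negative)
Invert: 00101010100011, add 1 → 00101010100100 = 2724, so the value is -2724.
(Equivalently: 13660 - 2^14 = 13660 - 16384 = -2724.)

-2724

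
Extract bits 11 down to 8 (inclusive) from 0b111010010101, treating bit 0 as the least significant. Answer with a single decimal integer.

14

v = 111010010101
Shift right by 8: 1110
Mask low 4 bits: 1110 = 14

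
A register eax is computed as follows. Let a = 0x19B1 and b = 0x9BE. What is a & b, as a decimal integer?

2480

0x19B1 = 1100110110001
0x9BE = 0100110111110
AND → 0100110110000 = 2480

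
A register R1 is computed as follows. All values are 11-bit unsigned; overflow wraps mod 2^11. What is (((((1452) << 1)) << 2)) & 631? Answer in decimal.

96

1452 = 10110101100
→ << 1 (mod 2^11) → 01101011000 = 856
→ << 2 (mod 2^11) → 10101100000 = 1376
631 = 01001110111
→ & → 00001100000 = 96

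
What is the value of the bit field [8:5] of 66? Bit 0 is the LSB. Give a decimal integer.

v = 001000010
Shift right by 5: 0010
Mask low 4 bits: 0010 = 2

2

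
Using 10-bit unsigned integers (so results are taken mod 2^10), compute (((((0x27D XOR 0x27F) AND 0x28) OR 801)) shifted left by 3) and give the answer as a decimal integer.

264

0x27D = 1001111101
0x27F = 1001111111
→ XOR → 0000000010 = 2
0x28 = 0000101000
→ AND → 0000000000 = 0
801 = 1100100001
→ OR → 1100100001 = 801
→ shifted left by 3 (mod 2^10) → 0100001000 = 264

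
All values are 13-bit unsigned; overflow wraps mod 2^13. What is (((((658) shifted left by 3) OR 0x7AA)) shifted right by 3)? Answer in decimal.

658 = 0001010010010
→ shifted left by 3 (mod 2^13) → 1010010010000 = 5264
0x7AA = 0011110101010
→ OR → 1011110111010 = 6074
→ shifted right by 3 → 0001011110111 = 759

759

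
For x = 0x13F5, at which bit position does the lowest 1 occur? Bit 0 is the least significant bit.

0

0x13F5 = 1001111110101
Trailing zeros: 0, so the lowest set bit is bit 0 (value 1).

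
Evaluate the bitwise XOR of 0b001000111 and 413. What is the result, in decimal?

474

a = 001000111
413 = 110011101
XOR → 111011010 = 474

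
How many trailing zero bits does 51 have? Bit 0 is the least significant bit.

51 = 110011
Trailing zeros: 0, so the lowest set bit is bit 0 (value 1).

0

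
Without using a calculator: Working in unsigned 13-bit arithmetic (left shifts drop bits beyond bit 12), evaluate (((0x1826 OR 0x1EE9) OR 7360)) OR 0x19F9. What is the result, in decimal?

8191

0x1826 = 1100000100110
0x1EE9 = 1111011101001
→ OR → 1111011101111 = 7919
7360 = 1110011000000
→ OR → 1111011101111 = 7919
0x19F9 = 1100111111001
→ OR → 1111111111111 = 8191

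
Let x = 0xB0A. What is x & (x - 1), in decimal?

2824

x = 101100001010 = 2826
x - 1 = 101100001001
AND   = 101100001000 = 2824
(x & (x - 1) clears the lowest set bit of x.)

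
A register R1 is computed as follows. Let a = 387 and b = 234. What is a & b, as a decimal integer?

130

387 = 110000011
234 = 011101010
AND → 010000010 = 130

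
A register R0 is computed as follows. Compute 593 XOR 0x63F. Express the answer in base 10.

1134

593 = 01001010001
0x63F = 11000111111
XOR → 10001101110 = 1134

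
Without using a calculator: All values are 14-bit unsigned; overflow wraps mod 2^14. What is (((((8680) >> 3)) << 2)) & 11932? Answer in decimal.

148

8680 = 10000111101000
→ >> 3 → 00010000111101 = 1085
→ << 2 (mod 2^14) → 01000011110100 = 4340
11932 = 10111010011100
→ & → 00000010010100 = 148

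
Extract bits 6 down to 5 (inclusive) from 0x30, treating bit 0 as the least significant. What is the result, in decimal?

v = 00110000
Shift right by 5: 001
Mask low 2 bits: 01 = 1

1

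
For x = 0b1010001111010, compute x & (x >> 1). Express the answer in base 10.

x = 1010001111010 = 5242
x>>1 = 0101000111101
AND  = 0000000111000 = 56
(x & (x >> 1) has a 1 wherever x has two consecutive 1 bits.)

56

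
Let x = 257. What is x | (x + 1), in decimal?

259

x = 100000001 = 257
x + 1 = 100000010
OR    = 100000011 = 259
(x | (x + 1) sets the lowest cleared bit.)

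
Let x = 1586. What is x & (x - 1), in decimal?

x = 11000110010 = 1586
x - 1 = 11000110001
AND   = 11000110000 = 1584
(x & (x - 1) clears the lowest set bit of x.)

1584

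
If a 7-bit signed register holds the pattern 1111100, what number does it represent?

-4

pattern = 1111100 (MSB is 1 ⇒ negative)
Invert: 0000011, add 1 → 0000100 = 4, so the value is -4.
(Equivalently: 124 - 2^7 = 124 - 128 = -4.)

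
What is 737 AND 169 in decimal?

161

737 = 1011100001
169 = 0010101001
AND → 0010100001 = 161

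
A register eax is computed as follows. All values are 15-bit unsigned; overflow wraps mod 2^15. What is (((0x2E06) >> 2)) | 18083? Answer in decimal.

0x2E06 = 010111000000110
→ >> 2 → 000101110000001 = 2945
18083 = 100011010100011
→ | → 100111110100011 = 20387

20387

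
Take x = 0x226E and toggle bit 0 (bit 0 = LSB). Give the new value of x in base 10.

x = 10001001101110
bit 0 is currently 0; toggle it via x ^ (1 << 0) = x ^ 1
→ 10001001101111 = 8815

8815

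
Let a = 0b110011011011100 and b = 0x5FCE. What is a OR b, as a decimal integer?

32734

a = 110011011011100
0x5FCE = 101111111001110
 OR → 111111111011110 = 32734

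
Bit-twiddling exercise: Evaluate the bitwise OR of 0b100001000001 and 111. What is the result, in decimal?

a = 100001000001
111 = 000001101111
 OR → 100001101111 = 2159

2159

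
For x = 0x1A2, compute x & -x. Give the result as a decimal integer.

x = 110100010 = 418
-x (two's complement) = …001011110
AND   = 000000010 = 2
(x & -x isolates the lowest set bit of x.)

2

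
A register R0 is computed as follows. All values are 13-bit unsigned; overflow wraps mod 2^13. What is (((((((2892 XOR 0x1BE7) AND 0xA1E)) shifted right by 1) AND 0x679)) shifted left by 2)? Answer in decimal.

4

2892 = 0101101001100
0x1BE7 = 1101111100111
→ XOR → 1000010101011 = 4267
0xA1E = 0101000011110
→ AND → 0000000001010 = 10
→ shifted right by 1 → 0000000000101 = 5
0x679 = 0011001111001
→ AND → 0000000000001 = 1
→ shifted left by 2 (mod 2^13) → 0000000000100 = 4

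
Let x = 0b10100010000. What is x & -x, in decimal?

16

x = 10100010000 = 1296
-x (two's complement) = …01011110000
AND   = 00000010000 = 16
(x & -x isolates the lowest set bit of x.)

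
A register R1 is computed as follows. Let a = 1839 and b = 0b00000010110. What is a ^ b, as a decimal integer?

1839 = 11100101111
b = 00000010110
XOR → 11100111001 = 1849

1849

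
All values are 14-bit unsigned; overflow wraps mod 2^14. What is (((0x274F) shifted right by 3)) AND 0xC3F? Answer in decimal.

1065

0x274F = 10011101001111
→ shifted right by 3 → 00010011101001 = 1257
0xC3F = 00110000111111
→ AND → 00010000101001 = 1065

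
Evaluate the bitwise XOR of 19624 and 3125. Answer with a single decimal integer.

16541

19624 = 100110010101000
3125 = 000110000110101
XOR → 100000010011101 = 16541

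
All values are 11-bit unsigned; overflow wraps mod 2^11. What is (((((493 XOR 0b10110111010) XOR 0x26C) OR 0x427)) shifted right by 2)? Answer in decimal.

493 = 00111101101
0b10110111010 = 10110111010
→ XOR → 10001010111 = 1111
0x26C = 01001101100
→ XOR → 11000111011 = 1595
0x427 = 10000100111
→ OR → 11000111111 = 1599
→ shifted right by 2 → 00110001111 = 399

399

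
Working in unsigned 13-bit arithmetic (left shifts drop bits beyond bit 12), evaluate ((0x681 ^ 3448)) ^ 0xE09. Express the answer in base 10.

0x681 = 0011010000001
3448 = 0110101111000
→ ^ → 0101111111001 = 3065
0xE09 = 0111000001001
→ ^ → 0010111110000 = 1520

1520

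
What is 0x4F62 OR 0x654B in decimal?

28523

0x4F62 = 100111101100010
0x654B = 110010101001011
 OR → 110111101101011 = 28523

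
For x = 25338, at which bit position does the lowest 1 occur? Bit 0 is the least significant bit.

1

25338 = 110001011111010
Trailing zeros: 1, so the lowest set bit is bit 1 (value 2).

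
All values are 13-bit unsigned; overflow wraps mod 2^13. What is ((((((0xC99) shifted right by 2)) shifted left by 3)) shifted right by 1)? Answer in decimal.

0xC99 = 0110010011001
→ shifted right by 2 → 0001100100110 = 806
→ shifted left by 3 (mod 2^13) → 1100100110000 = 6448
→ shifted right by 1 → 0110010011000 = 3224

3224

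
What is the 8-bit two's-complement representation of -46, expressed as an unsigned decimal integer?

210

46 in 8 bits: 00101110
Invert: 11010001
Add 1:  11010010 = 210
(Check: 2^8 - 46 = 256 - 46 = 210.)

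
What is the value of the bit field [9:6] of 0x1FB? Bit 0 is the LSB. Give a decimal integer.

v = 00111111011
Shift right by 6: 00111
Mask low 4 bits: 0111 = 7

7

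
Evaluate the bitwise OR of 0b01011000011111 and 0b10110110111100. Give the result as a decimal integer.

16319

a = 01011000011111
b = 10110110111100
 OR → 11111110111111 = 16319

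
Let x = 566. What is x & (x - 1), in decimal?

x = 1000110110 = 566
x - 1 = 1000110101
AND   = 1000110100 = 564
(x & (x - 1) clears the lowest set bit of x.)

564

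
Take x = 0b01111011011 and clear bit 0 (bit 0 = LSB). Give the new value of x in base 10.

x = 01111011011
bit 0 is currently 1; clear it via x & ~(1 << 0) = x & ~1
→ 01111011010 = 986

986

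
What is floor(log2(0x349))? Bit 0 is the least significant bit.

9

0x349 = 1101001001
The topmost 1 is at position 9 (since 2^9 = 512 ≤ 841 < 1024).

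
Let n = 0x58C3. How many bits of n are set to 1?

7

0x58C3 = 101100011000011
Count the 1s: 1 + 1 + 1 + 1 + 1 + 1 + 1 = 7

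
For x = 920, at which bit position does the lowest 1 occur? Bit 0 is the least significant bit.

920 = 1110011000
Trailing zeros: 3, so the lowest set bit is bit 3 (value 8).

3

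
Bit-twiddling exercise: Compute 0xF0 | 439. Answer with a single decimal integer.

503

0xF0 = 011110000
439 = 110110111
 OR → 111110111 = 503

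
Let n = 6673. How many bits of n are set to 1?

5

6673 = 1101000010001
Count the 1s: 1 + 1 + 1 + 1 + 1 = 5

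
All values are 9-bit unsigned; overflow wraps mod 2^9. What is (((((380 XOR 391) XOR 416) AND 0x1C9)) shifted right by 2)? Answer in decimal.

82

380 = 101111100
391 = 110000111
→ XOR → 011111011 = 251
416 = 110100000
→ XOR → 101011011 = 347
0x1C9 = 111001001
→ AND → 101001001 = 329
→ shifted right by 2 → 001010010 = 82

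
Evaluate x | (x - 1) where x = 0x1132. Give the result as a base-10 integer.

4403

x = 1000100110010 = 4402
x - 1 = 1000100110001
OR    = 1000100110011 = 4403
(x | (x - 1) sets all bits below the lowest set bit.)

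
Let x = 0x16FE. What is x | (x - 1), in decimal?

5887

x = 1011011111110 = 5886
x - 1 = 1011011111101
OR    = 1011011111111 = 5887
(x | (x - 1) sets all bits below the lowest set bit.)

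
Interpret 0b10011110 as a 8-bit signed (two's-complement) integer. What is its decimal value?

-98

pattern = 10011110 (MSB is 1 ⇒ negative)
Invert: 01100001, add 1 → 01100010 = 98, so the value is -98.
(Equivalently: 158 - 2^8 = 158 - 256 = -98.)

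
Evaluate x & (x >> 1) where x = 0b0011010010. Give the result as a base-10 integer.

64

x = 11010010 = 210
x>>1 = 01101001
AND  = 01000000 = 64
(x & (x >> 1) has a 1 wherever x has two consecutive 1 bits.)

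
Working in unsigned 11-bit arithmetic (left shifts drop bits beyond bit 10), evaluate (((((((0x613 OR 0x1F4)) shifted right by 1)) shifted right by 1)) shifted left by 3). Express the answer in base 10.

2024

0x613 = 11000010011
0x1F4 = 00111110100
→ OR → 11111110111 = 2039
→ shifted right by 1 → 01111111011 = 1019
→ shifted right by 1 → 00111111101 = 509
→ shifted left by 3 (mod 2^11) → 11111101000 = 2024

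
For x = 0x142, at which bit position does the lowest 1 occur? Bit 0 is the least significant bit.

1

0x142 = 101000010
Trailing zeros: 1, so the lowest set bit is bit 1 (value 2).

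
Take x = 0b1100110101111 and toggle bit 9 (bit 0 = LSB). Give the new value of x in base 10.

7087

x = 1100110101111
bit 9 is currently 0; toggle it via x ^ (1 << 9) = x ^ 512
→ 1101110101111 = 7087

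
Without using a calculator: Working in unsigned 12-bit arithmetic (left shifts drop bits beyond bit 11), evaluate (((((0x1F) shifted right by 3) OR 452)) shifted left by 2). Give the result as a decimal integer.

0x1F = 000000011111
→ shifted right by 3 → 000000000011 = 3
452 = 000111000100
→ OR → 000111000111 = 455
→ shifted left by 2 (mod 2^12) → 011100011100 = 1820

1820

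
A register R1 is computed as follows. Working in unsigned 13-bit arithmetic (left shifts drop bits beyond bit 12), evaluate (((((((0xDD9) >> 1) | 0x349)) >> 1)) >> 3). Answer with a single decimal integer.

0xDD9 = 0110111011001
→ >> 1 → 0011011101100 = 1772
0x349 = 0001101001001
→ | → 0011111101101 = 2029
→ >> 1 → 0001111110110 = 1014
→ >> 3 → 0000001111110 = 126

126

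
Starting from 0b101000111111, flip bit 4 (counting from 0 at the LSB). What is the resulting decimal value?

x = 101000111111
bit 4 is currently 1; toggle it via x ^ (1 << 4) = x ^ 16
→ 101000101111 = 2607

2607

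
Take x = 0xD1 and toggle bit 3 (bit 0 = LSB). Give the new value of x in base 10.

217

x = 11010001
bit 3 is currently 0; toggle it via x ^ (1 << 3) = x ^ 8
→ 11011001 = 217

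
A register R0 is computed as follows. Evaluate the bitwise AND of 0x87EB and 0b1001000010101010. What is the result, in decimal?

32938

0x87EB = 1000011111101011
b = 1001000010101010
AND → 1000000010101010 = 32938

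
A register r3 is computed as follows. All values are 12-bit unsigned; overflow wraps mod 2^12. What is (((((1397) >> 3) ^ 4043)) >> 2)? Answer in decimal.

985

1397 = 010101110101
→ >> 3 → 000010101110 = 174
4043 = 111111001011
→ ^ → 111101100101 = 3941
→ >> 2 → 001111011001 = 985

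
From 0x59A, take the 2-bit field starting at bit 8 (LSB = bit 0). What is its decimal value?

v = 0010110011010
Shift right by 8: 00101
Mask low 2 bits: 01 = 1

1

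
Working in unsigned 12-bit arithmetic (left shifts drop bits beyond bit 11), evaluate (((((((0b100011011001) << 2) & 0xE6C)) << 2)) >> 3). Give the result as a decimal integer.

306

0b100011011001 = 100011011001
→ << 2 (mod 2^12) → 001101100100 = 868
0xE6C = 111001101100
→ & → 001001100100 = 612
→ << 2 (mod 2^12) → 100110010000 = 2448
→ >> 3 → 000100110010 = 306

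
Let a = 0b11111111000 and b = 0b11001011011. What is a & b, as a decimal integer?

1624

a = 11111111000
b = 11001011011
AND → 11001011000 = 1624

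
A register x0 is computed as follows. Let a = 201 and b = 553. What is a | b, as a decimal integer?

201 = 0011001001
553 = 1000101001
 OR → 1011101001 = 745

745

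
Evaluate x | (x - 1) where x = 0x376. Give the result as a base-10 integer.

x = 1101110110 = 886
x - 1 = 1101110101
OR    = 1101110111 = 887
(x | (x - 1) sets all bits below the lowest set bit.)

887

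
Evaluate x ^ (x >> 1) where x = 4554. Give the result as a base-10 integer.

x = 1000111001010 = 4554
x>>1 = 0100011100101
XOR  = 1100100101111 = 6447
(x ^ (x >> 1) gives the standard binary-reflected Gray code of x.)

6447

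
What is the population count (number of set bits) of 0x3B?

5

0x3B = 111011
Count the 1s: 1 + 1 + 1 + 1 + 1 = 5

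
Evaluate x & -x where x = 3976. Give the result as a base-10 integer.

x = 111110001000 = 3976
-x (two's complement) = …000001111000
AND   = 000000001000 = 8
(x & -x isolates the lowest set bit of x.)

8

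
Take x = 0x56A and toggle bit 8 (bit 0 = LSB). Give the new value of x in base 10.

x = 10101101010
bit 8 is currently 1; toggle it via x ^ (1 << 8) = x ^ 256
→ 10001101010 = 1130

1130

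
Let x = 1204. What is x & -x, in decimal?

x = 10010110100 = 1204
-x (two's complement) = …01101001100
AND   = 00000000100 = 4
(x & -x isolates the lowest set bit of x.)

4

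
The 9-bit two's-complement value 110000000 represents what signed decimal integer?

-128

pattern = 110000000 (MSB is 1 ⇒ negative)
Invert: 001111111, add 1 → 010000000 = 128, so the value is -128.
(Equivalently: 384 - 2^9 = 384 - 512 = -128.)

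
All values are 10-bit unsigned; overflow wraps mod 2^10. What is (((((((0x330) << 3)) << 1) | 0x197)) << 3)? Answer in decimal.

184

0x330 = 1100110000
→ << 3 (mod 2^10) → 0110000000 = 384
→ << 1 (mod 2^10) → 1100000000 = 768
0x197 = 0110010111
→ | → 1110010111 = 919
→ << 3 (mod 2^10) → 0010111000 = 184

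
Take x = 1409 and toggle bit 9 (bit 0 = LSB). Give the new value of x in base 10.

x = 010110000001
bit 9 is currently 0; toggle it via x ^ (1 << 9) = x ^ 512
→ 011110000001 = 1921

1921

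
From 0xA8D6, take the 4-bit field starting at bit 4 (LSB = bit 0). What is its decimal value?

13

v = 1010100011010110
Shift right by 4: 101010001101
Mask low 4 bits: 1101 = 13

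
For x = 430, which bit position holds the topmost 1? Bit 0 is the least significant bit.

8

430 = 110101110
The topmost 1 is at position 8 (since 2^8 = 256 ≤ 430 < 512).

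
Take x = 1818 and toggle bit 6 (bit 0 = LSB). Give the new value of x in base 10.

1882

x = 11100011010
bit 6 is currently 0; toggle it via x ^ (1 << 6) = x ^ 64
→ 11101011010 = 1882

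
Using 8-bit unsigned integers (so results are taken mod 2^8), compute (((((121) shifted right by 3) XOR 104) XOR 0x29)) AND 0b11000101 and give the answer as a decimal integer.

68

121 = 01111001
→ shifted right by 3 → 00001111 = 15
104 = 01101000
→ XOR → 01100111 = 103
0x29 = 00101001
→ XOR → 01001110 = 78
0b11000101 = 11000101
→ AND → 01000100 = 68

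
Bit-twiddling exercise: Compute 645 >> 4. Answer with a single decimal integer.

645 = 1010000101
shift right by 4 → 0000101000 = 40
(equivalently, floor(645 / 16))

40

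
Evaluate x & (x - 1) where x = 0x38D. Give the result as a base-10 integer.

908

x = 1110001101 = 909
x - 1 = 1110001100
AND   = 1110001100 = 908
(x & (x - 1) clears the lowest set bit of x.)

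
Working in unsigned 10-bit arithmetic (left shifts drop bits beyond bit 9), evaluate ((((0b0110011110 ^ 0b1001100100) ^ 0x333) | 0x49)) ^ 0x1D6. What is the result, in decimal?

287

0b0110011110 = 0110011110
0b1001100100 = 1001100100
→ ^ → 1111111010 = 1018
0x333 = 1100110011
→ ^ → 0011001001 = 201
0x49 = 0001001001
→ | → 0011001001 = 201
0x1D6 = 0111010110
→ ^ → 0100011111 = 287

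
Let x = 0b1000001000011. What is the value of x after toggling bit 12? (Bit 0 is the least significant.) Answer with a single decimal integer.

67

x = 1000001000011
bit 12 is currently 1; toggle it via x ^ (1 << 12) = x ^ 4096
→ 0000001000011 = 67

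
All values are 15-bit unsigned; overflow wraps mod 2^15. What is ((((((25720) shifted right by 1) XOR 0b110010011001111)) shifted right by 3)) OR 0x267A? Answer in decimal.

12030

25720 = 110010001111000
→ shifted right by 1 → 011001000111100 = 12860
0b110010011001111 = 110010011001111
→ XOR → 101011011110011 = 22259
→ shifted right by 3 → 000101011011110 = 2782
0x267A = 010011001111010
→ OR → 010111011111110 = 12030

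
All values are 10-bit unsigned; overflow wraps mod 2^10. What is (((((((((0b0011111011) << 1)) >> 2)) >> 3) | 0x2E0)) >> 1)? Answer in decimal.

375

0b0011111011 = 0011111011
→ << 1 (mod 2^10) → 0111110110 = 502
→ >> 2 → 0001111101 = 125
→ >> 3 → 0000001111 = 15
0x2E0 = 1011100000
→ | → 1011101111 = 751
→ >> 1 → 0101110111 = 375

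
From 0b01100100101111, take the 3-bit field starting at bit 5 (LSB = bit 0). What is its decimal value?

1

v = 01100100101111
Shift right by 5: 011001001
Mask low 3 bits: 001 = 1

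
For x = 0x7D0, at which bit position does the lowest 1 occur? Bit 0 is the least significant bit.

4

0x7D0 = 11111010000
Trailing zeros: 4, so the lowest set bit is bit 4 (value 16).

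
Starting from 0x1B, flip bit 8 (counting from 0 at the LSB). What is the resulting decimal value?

x = 0000000011011
bit 8 is currently 0; toggle it via x ^ (1 << 8) = x ^ 256
→ 0000100011011 = 283

283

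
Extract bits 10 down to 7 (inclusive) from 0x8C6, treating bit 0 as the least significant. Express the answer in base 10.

1

v = 100011000110
Shift right by 7: 10001
Mask low 4 bits: 0001 = 1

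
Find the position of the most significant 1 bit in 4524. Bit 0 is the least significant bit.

4524 = 1000110101100
The topmost 1 is at position 12 (since 2^12 = 4096 ≤ 4524 < 8192).

12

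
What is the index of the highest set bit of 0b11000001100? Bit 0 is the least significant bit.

10

0b11000001100 = 11000001100
The topmost 1 is at position 10 (since 2^10 = 1024 ≤ 1548 < 2048).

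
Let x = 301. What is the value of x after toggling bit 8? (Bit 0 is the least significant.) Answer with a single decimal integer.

x = 100101101
bit 8 is currently 1; toggle it via x ^ (1 << 8) = x ^ 256
→ 000101101 = 45

45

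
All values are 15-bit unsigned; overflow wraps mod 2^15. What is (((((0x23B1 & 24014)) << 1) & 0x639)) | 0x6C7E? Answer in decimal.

0x23B1 = 010001110110001
24014 = 101110111001110
→ & → 000000110000000 = 384
→ << 1 (mod 2^15) → 000001100000000 = 768
0x639 = 000011000111001
→ & → 000001000000000 = 512
0x6C7E = 110110001111110
→ | → 110111001111110 = 28286

28286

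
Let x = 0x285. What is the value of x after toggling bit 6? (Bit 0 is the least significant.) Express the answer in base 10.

x = 01010000101
bit 6 is currently 0; toggle it via x ^ (1 << 6) = x ^ 64
→ 01011000101 = 709

709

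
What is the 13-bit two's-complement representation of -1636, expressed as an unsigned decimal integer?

1636 in 13 bits: 0011001100100
Invert: 1100110011011
Add 1:  1100110011100 = 6556
(Check: 2^13 - 1636 = 8192 - 1636 = 6556.)

6556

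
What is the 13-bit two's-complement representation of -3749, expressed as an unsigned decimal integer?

3749 in 13 bits: 0111010100101
Invert: 1000101011010
Add 1:  1000101011011 = 4443
(Check: 2^13 - 3749 = 8192 - 3749 = 4443.)

4443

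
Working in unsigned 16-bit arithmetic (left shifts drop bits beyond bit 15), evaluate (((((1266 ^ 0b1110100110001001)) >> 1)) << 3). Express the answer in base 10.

1266 = 0000010011110010
0b1110100110001001 = 1110100110001001
→ ^ → 1110110101111011 = 60795
→ >> 1 → 0111011010111101 = 30397
→ << 3 (mod 2^16) → 1011010111101000 = 46568

46568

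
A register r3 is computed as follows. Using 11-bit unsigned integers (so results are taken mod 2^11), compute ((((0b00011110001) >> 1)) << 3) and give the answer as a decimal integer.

0b00011110001 = 00011110001
→ >> 1 → 00001111000 = 120
→ << 3 (mod 2^11) → 01111000000 = 960

960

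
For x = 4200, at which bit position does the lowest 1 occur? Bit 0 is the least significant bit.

3

4200 = 1000001101000
Trailing zeros: 3, so the lowest set bit is bit 3 (value 8).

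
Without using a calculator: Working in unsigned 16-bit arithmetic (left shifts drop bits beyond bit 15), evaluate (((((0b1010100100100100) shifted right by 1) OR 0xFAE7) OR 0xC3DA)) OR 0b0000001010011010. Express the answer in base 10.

65535

0b1010100100100100 = 1010100100100100
→ shifted right by 1 → 0101010010010010 = 21650
0xFAE7 = 1111101011100111
→ OR → 1111111011110111 = 65271
0xC3DA = 1100001111011010
→ OR → 1111111111111111 = 65535
0b0000001010011010 = 0000001010011010
→ OR → 1111111111111111 = 65535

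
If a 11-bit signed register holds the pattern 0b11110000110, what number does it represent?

pattern = 11110000110 (MSB is 1 ⇒ negative)
Invert: 00001111001, add 1 → 00001111010 = 122, so the value is -122.
(Equivalently: 1926 - 2^11 = 1926 - 2048 = -122.)

-122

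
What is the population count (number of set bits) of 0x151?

4

0x151 = 101010001
Count the 1s: 1 + 1 + 1 + 1 = 4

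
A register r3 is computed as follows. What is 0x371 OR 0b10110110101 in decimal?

0x371 = 01101110001
b = 10110110101
 OR → 11111110101 = 2037

2037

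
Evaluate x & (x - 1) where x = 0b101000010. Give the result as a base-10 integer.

x = 101000010 = 322
x - 1 = 101000001
AND   = 101000000 = 320
(x & (x - 1) clears the lowest set bit of x.)

320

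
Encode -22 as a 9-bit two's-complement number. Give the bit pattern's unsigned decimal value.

22 in 9 bits: 000010110
Invert: 111101001
Add 1:  111101010 = 490
(Check: 2^9 - 22 = 512 - 22 = 490.)

490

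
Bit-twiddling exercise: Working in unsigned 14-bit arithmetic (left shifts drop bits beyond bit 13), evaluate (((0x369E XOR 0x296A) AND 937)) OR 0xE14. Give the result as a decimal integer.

4020

0x369E = 11011010011110
0x296A = 10100101101010
→ XOR → 01111111110100 = 8180
937 = 00001110101001
→ AND → 00001110100000 = 928
0xE14 = 00111000010100
→ OR → 00111110110100 = 4020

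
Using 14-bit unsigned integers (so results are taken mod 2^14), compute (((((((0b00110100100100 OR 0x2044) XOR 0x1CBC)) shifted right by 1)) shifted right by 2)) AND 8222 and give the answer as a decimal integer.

0b00110100100100 = 00110100100100
0x2044 = 10000001000100
→ OR → 10110101100100 = 11620
0x1CBC = 01110010111100
→ XOR → 11000111011000 = 12760
→ shifted right by 1 → 01100011101100 = 6380
→ shifted right by 2 → 00011000111011 = 1595
8222 = 10000000011110
→ AND → 00000000011010 = 26

26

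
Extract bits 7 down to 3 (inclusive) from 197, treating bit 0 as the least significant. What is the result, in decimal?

24

v = 011000101
Shift right by 3: 011000
Mask low 5 bits: 11000 = 24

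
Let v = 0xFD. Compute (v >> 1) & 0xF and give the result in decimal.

v = 11111101
Shift right by 1: 1111110
Mask low 4 bits: 1110 = 14

14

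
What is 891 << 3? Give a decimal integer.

7128

891 = 0001101111011
shift left by 3 → 1101111011000 = 7128
(equivalently, 891 × 2^3 = 891 × 8)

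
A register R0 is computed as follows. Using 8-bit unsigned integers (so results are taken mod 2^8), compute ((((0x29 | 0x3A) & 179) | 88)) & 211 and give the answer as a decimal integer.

0x29 = 00101001
0x3A = 00111010
→ | → 00111011 = 59
179 = 10110011
→ & → 00110011 = 51
88 = 01011000
→ | → 01111011 = 123
211 = 11010011
→ & → 01010011 = 83

83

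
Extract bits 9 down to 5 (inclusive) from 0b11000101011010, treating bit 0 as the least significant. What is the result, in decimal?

10

v = 11000101011010
Shift right by 5: 110001010
Mask low 5 bits: 01010 = 10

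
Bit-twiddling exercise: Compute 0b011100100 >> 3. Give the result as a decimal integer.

28

x = 11100100
shift right by 3 → 00011100 = 28
(equivalently, floor(228 / 8))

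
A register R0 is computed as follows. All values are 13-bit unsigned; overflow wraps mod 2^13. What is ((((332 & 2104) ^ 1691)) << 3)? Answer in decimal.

5272

332 = 0000101001100
2104 = 0100000111000
→ & → 0000000001000 = 8
1691 = 0011010011011
→ ^ → 0011010010011 = 1683
→ << 3 (mod 2^13) → 1010010011000 = 5272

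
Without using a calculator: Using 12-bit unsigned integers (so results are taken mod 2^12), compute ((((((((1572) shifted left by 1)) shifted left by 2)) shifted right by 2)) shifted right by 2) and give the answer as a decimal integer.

1572 = 011000100100
→ shifted left by 1 (mod 2^12) → 110001001000 = 3144
→ shifted left by 2 (mod 2^12) → 000100100000 = 288
→ shifted right by 2 → 000001001000 = 72
→ shifted right by 2 → 000000010010 = 18

18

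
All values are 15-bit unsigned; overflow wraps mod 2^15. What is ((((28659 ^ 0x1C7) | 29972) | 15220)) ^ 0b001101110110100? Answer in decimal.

25792

28659 = 110111111110011
0x1C7 = 000000111000111
→ ^ → 110111000110100 = 28212
29972 = 111010100010100
→ | → 111111100110100 = 32564
15220 = 011101101110100
→ | → 111111101110100 = 32628
0b001101110110100 = 001101110110100
→ ^ → 110010011000000 = 25792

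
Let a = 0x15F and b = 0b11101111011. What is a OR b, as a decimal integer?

1919

0x15F = 00101011111
b = 11101111011
 OR → 11101111111 = 1919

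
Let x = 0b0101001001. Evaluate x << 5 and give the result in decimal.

10528

x = 00000101001001
shift left by 5 → 10100100100000 = 10528
(equivalently, 329 × 2^5 = 329 × 32)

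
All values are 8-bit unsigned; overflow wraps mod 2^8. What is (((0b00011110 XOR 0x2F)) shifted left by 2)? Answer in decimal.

0b00011110 = 00011110
0x2F = 00101111
→ XOR → 00110001 = 49
→ shifted left by 2 (mod 2^8) → 11000100 = 196

196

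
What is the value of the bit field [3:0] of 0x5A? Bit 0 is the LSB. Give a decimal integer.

10

v = 000001011010
Shift right by 0: 000001011010
Mask low 4 bits: 1010 = 10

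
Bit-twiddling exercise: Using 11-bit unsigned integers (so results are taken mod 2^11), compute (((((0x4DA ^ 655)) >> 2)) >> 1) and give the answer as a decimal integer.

202

0x4DA = 10011011010
655 = 01010001111
→ ^ → 11001010101 = 1621
→ >> 2 → 00110010101 = 405
→ >> 1 → 00011001010 = 202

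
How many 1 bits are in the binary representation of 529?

3

529 = 1000010001
Count the 1s: 1 + 1 + 1 = 3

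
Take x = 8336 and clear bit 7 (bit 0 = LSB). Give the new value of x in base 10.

x = 10000010010000
bit 7 is currently 1; clear it via x & ~(1 << 7) = x & ~128
→ 10000000010000 = 8208

8208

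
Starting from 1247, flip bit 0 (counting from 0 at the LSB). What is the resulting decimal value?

1246

x = 010011011111
bit 0 is currently 1; toggle it via x ^ (1 << 0) = x ^ 1
→ 010011011110 = 1246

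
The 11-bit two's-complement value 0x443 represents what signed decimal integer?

-957

pattern = 10001000011 (MSB is 1 ⇒ negative)
Invert: 01110111100, add 1 → 01110111101 = 957, so the value is -957.
(Equivalently: 1091 - 2^11 = 1091 - 2048 = -957.)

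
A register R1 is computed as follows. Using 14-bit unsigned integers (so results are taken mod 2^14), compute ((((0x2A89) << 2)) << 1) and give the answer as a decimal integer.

5192

0x2A89 = 10101010001001
→ << 2 (mod 2^14) → 10101000100100 = 10788
→ << 1 (mod 2^14) → 01010001001000 = 5192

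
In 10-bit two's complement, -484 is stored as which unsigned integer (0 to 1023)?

484 in 10 bits: 0111100100
Invert: 1000011011
Add 1:  1000011100 = 540
(Check: 2^10 - 484 = 1024 - 484 = 540.)

540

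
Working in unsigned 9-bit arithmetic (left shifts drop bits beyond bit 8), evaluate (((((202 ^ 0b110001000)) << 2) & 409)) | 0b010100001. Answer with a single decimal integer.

425

202 = 011001010
0b110001000 = 110001000
→ ^ → 101000010 = 322
→ << 2 (mod 2^9) → 100001000 = 264
409 = 110011001
→ & → 100001000 = 264
0b010100001 = 010100001
→ | → 110101001 = 425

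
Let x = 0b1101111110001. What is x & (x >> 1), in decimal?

2544

x = 1101111110001 = 7153
x>>1 = 0110111111000
AND  = 0100111110000 = 2544
(x & (x >> 1) has a 1 wherever x has two consecutive 1 bits.)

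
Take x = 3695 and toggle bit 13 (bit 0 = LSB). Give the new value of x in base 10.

11887

x = 00111001101111
bit 13 is currently 0; toggle it via x ^ (1 << 13) = x ^ 8192
→ 10111001101111 = 11887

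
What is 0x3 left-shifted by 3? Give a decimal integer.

24

0x3 = 00011
shift left by 3 → 11000 = 24
(equivalently, 3 × 2^3 = 3 × 8)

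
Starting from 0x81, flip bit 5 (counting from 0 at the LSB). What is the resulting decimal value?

161

x = 10000001
bit 5 is currently 0; toggle it via x ^ (1 << 5) = x ^ 32
→ 10100001 = 161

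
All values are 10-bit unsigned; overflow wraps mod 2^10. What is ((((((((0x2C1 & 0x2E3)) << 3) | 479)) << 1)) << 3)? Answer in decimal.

496

0x2C1 = 1011000001
0x2E3 = 1011100011
→ & → 1011000001 = 705
→ << 3 (mod 2^10) → 1000001000 = 520
479 = 0111011111
→ | → 1111011111 = 991
→ << 1 (mod 2^10) → 1110111110 = 958
→ << 3 (mod 2^10) → 0111110000 = 496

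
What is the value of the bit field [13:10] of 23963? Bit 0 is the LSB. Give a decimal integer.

v = 101110110011011
Shift right by 10: 10111
Mask low 4 bits: 0111 = 7

7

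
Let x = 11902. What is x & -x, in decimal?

2

x = 10111001111110 = 11902
-x (two's complement) = …01000110000010
AND   = 00000000000010 = 2
(x & -x isolates the lowest set bit of x.)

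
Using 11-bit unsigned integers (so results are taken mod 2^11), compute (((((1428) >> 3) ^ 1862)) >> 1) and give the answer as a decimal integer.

1428 = 10110010100
→ >> 3 → 00010110010 = 178
1862 = 11101000110
→ ^ → 11111110100 = 2036
→ >> 1 → 01111111010 = 1018

1018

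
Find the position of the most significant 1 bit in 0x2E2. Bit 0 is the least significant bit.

0x2E2 = 1011100010
The topmost 1 is at position 9 (since 2^9 = 512 ≤ 738 < 1024).

9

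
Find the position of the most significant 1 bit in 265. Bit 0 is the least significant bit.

265 = 100001001
The topmost 1 is at position 8 (since 2^8 = 256 ≤ 265 < 512).

8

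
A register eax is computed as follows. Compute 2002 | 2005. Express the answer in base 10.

2007

2002 = 11111010010
2005 = 11111010101
 OR → 11111010111 = 2007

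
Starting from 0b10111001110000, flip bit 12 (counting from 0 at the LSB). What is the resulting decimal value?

x = 10111001110000
bit 12 is currently 0; toggle it via x ^ (1 << 12) = x ^ 4096
→ 11111001110000 = 15984

15984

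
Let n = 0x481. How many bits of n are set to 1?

3

0x481 = 10010000001
Count the 1s: 1 + 1 + 1 = 3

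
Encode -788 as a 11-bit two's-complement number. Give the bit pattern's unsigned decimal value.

788 in 11 bits: 01100010100
Invert: 10011101011
Add 1:  10011101100 = 1260
(Check: 2^11 - 788 = 2048 - 788 = 1260.)

1260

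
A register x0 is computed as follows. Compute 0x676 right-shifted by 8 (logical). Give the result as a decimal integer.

0x676 = 11001110110
shift right by 8 → 00000000110 = 6
(equivalently, floor(1654 / 256))

6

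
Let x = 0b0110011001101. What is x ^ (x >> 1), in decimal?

x = 110011001101 = 3277
x>>1 = 011001100110
XOR  = 101010101011 = 2731
(x ^ (x >> 1) gives the standard binary-reflected Gray code of x.)

2731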